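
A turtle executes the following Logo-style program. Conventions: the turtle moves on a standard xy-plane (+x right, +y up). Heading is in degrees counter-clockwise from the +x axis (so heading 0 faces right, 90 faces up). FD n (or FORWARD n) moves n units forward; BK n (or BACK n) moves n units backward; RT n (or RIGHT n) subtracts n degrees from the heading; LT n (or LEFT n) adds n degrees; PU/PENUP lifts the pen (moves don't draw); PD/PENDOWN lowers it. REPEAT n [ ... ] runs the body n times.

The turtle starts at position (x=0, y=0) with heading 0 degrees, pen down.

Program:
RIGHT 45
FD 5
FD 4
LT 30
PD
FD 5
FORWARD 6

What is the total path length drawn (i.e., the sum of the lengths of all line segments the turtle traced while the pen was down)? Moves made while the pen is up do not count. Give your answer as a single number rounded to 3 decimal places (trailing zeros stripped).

Answer: 20

Derivation:
Executing turtle program step by step:
Start: pos=(0,0), heading=0, pen down
RT 45: heading 0 -> 315
FD 5: (0,0) -> (3.536,-3.536) [heading=315, draw]
FD 4: (3.536,-3.536) -> (6.364,-6.364) [heading=315, draw]
LT 30: heading 315 -> 345
PD: pen down
FD 5: (6.364,-6.364) -> (11.194,-7.658) [heading=345, draw]
FD 6: (11.194,-7.658) -> (16.989,-9.211) [heading=345, draw]
Final: pos=(16.989,-9.211), heading=345, 4 segment(s) drawn

Segment lengths:
  seg 1: (0,0) -> (3.536,-3.536), length = 5
  seg 2: (3.536,-3.536) -> (6.364,-6.364), length = 4
  seg 3: (6.364,-6.364) -> (11.194,-7.658), length = 5
  seg 4: (11.194,-7.658) -> (16.989,-9.211), length = 6
Total = 20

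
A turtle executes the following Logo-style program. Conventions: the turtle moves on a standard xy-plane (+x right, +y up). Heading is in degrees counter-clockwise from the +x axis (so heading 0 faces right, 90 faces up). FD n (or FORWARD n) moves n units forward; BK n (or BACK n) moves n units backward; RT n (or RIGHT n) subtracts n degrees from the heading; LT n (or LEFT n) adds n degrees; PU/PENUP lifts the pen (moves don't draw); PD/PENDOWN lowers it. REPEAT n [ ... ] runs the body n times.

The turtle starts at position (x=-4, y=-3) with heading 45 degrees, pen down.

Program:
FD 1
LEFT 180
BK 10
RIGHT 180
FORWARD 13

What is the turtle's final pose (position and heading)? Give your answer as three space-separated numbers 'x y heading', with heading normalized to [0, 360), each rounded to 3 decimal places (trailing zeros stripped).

Answer: 12.971 13.971 45

Derivation:
Executing turtle program step by step:
Start: pos=(-4,-3), heading=45, pen down
FD 1: (-4,-3) -> (-3.293,-2.293) [heading=45, draw]
LT 180: heading 45 -> 225
BK 10: (-3.293,-2.293) -> (3.778,4.778) [heading=225, draw]
RT 180: heading 225 -> 45
FD 13: (3.778,4.778) -> (12.971,13.971) [heading=45, draw]
Final: pos=(12.971,13.971), heading=45, 3 segment(s) drawn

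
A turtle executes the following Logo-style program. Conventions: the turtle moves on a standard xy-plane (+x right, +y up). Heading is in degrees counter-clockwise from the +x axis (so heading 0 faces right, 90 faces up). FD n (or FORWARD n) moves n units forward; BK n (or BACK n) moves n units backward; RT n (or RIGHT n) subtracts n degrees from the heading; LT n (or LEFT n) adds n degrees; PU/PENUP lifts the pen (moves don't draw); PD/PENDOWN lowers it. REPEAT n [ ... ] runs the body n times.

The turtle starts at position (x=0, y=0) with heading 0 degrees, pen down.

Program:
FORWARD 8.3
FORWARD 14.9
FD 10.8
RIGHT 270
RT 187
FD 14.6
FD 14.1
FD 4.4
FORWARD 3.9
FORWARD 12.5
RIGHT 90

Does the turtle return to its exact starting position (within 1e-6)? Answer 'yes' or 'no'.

Answer: no

Derivation:
Executing turtle program step by step:
Start: pos=(0,0), heading=0, pen down
FD 8.3: (0,0) -> (8.3,0) [heading=0, draw]
FD 14.9: (8.3,0) -> (23.2,0) [heading=0, draw]
FD 10.8: (23.2,0) -> (34,0) [heading=0, draw]
RT 270: heading 0 -> 90
RT 187: heading 90 -> 263
FD 14.6: (34,0) -> (32.221,-14.491) [heading=263, draw]
FD 14.1: (32.221,-14.491) -> (30.502,-28.486) [heading=263, draw]
FD 4.4: (30.502,-28.486) -> (29.966,-32.853) [heading=263, draw]
FD 3.9: (29.966,-32.853) -> (29.491,-36.724) [heading=263, draw]
FD 12.5: (29.491,-36.724) -> (27.967,-49.131) [heading=263, draw]
RT 90: heading 263 -> 173
Final: pos=(27.967,-49.131), heading=173, 8 segment(s) drawn

Start position: (0, 0)
Final position: (27.967, -49.131)
Distance = 56.534; >= 1e-6 -> NOT closed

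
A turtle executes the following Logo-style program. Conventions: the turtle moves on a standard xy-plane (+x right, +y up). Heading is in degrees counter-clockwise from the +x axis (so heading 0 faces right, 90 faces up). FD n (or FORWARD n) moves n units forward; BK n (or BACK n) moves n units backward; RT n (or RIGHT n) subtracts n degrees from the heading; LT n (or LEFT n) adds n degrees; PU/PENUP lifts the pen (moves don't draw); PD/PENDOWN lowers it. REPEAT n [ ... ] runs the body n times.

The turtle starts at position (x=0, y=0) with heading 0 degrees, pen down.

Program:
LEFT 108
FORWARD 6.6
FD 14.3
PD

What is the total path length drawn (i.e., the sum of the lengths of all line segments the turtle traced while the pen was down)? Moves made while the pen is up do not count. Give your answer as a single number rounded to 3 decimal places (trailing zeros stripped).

Executing turtle program step by step:
Start: pos=(0,0), heading=0, pen down
LT 108: heading 0 -> 108
FD 6.6: (0,0) -> (-2.04,6.277) [heading=108, draw]
FD 14.3: (-2.04,6.277) -> (-6.458,19.877) [heading=108, draw]
PD: pen down
Final: pos=(-6.458,19.877), heading=108, 2 segment(s) drawn

Segment lengths:
  seg 1: (0,0) -> (-2.04,6.277), length = 6.6
  seg 2: (-2.04,6.277) -> (-6.458,19.877), length = 14.3
Total = 20.9

Answer: 20.9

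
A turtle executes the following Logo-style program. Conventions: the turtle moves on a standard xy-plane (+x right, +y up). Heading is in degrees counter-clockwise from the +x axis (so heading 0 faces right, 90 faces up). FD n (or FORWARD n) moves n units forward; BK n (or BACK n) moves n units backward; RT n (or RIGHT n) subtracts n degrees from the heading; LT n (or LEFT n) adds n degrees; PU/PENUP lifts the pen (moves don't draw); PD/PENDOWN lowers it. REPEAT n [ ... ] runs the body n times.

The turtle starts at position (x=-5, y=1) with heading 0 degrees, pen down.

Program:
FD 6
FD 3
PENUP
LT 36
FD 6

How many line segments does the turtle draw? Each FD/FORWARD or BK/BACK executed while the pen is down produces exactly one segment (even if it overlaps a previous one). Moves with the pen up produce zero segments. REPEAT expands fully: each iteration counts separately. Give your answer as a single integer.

Executing turtle program step by step:
Start: pos=(-5,1), heading=0, pen down
FD 6: (-5,1) -> (1,1) [heading=0, draw]
FD 3: (1,1) -> (4,1) [heading=0, draw]
PU: pen up
LT 36: heading 0 -> 36
FD 6: (4,1) -> (8.854,4.527) [heading=36, move]
Final: pos=(8.854,4.527), heading=36, 2 segment(s) drawn
Segments drawn: 2

Answer: 2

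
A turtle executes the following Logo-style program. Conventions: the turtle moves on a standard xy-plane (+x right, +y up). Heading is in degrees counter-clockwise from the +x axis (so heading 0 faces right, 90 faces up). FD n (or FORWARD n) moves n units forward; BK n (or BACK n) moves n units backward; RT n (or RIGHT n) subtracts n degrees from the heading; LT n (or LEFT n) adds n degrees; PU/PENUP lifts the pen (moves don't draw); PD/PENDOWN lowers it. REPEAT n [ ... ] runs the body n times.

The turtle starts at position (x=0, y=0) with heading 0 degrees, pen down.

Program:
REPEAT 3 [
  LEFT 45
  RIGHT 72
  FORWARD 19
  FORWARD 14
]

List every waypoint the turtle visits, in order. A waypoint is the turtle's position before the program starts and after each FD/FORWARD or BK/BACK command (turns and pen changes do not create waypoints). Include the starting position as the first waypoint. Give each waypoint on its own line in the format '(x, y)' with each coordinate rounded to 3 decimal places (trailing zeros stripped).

Answer: (0, 0)
(16.929, -8.626)
(29.403, -14.982)
(40.571, -30.353)
(48.8, -41.679)
(51.772, -60.445)
(53.962, -74.273)

Derivation:
Executing turtle program step by step:
Start: pos=(0,0), heading=0, pen down
REPEAT 3 [
  -- iteration 1/3 --
  LT 45: heading 0 -> 45
  RT 72: heading 45 -> 333
  FD 19: (0,0) -> (16.929,-8.626) [heading=333, draw]
  FD 14: (16.929,-8.626) -> (29.403,-14.982) [heading=333, draw]
  -- iteration 2/3 --
  LT 45: heading 333 -> 18
  RT 72: heading 18 -> 306
  FD 19: (29.403,-14.982) -> (40.571,-30.353) [heading=306, draw]
  FD 14: (40.571,-30.353) -> (48.8,-41.679) [heading=306, draw]
  -- iteration 3/3 --
  LT 45: heading 306 -> 351
  RT 72: heading 351 -> 279
  FD 19: (48.8,-41.679) -> (51.772,-60.445) [heading=279, draw]
  FD 14: (51.772,-60.445) -> (53.962,-74.273) [heading=279, draw]
]
Final: pos=(53.962,-74.273), heading=279, 6 segment(s) drawn
Waypoints (7 total):
(0, 0)
(16.929, -8.626)
(29.403, -14.982)
(40.571, -30.353)
(48.8, -41.679)
(51.772, -60.445)
(53.962, -74.273)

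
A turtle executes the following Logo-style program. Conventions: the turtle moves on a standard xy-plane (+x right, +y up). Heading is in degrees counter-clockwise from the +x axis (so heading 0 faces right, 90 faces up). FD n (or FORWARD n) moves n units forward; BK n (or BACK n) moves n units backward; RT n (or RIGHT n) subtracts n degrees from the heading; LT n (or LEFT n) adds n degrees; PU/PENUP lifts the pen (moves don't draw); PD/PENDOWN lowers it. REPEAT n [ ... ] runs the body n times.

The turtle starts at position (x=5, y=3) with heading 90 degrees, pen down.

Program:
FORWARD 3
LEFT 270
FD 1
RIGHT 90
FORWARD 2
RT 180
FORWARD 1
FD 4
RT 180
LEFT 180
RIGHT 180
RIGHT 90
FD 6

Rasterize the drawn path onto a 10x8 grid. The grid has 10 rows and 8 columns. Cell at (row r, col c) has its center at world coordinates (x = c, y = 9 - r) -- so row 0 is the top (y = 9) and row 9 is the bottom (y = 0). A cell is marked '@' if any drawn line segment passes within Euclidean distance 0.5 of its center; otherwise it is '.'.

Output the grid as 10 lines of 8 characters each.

Answer: @@@@@@@.
......@.
......@.
.....@@.
.....@@.
.....@@.
.....@..
........
........
........

Derivation:
Segment 0: (5,3) -> (5,6)
Segment 1: (5,6) -> (6,6)
Segment 2: (6,6) -> (6,4)
Segment 3: (6,4) -> (6,5)
Segment 4: (6,5) -> (6,9)
Segment 5: (6,9) -> (0,9)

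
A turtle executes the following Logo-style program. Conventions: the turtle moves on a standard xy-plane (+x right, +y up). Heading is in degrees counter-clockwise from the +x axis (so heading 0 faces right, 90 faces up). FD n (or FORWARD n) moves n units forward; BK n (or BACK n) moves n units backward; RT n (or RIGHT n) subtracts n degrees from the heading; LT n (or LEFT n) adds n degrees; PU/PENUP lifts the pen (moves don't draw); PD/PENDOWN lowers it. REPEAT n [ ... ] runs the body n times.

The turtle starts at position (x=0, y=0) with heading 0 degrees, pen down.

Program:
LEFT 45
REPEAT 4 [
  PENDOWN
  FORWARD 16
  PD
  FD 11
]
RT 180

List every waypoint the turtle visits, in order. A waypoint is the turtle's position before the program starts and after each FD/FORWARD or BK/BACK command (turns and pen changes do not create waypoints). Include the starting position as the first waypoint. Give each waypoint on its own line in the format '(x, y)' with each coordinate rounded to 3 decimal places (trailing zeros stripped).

Answer: (0, 0)
(11.314, 11.314)
(19.092, 19.092)
(30.406, 30.406)
(38.184, 38.184)
(49.497, 49.497)
(57.276, 57.276)
(68.589, 68.589)
(76.368, 76.368)

Derivation:
Executing turtle program step by step:
Start: pos=(0,0), heading=0, pen down
LT 45: heading 0 -> 45
REPEAT 4 [
  -- iteration 1/4 --
  PD: pen down
  FD 16: (0,0) -> (11.314,11.314) [heading=45, draw]
  PD: pen down
  FD 11: (11.314,11.314) -> (19.092,19.092) [heading=45, draw]
  -- iteration 2/4 --
  PD: pen down
  FD 16: (19.092,19.092) -> (30.406,30.406) [heading=45, draw]
  PD: pen down
  FD 11: (30.406,30.406) -> (38.184,38.184) [heading=45, draw]
  -- iteration 3/4 --
  PD: pen down
  FD 16: (38.184,38.184) -> (49.497,49.497) [heading=45, draw]
  PD: pen down
  FD 11: (49.497,49.497) -> (57.276,57.276) [heading=45, draw]
  -- iteration 4/4 --
  PD: pen down
  FD 16: (57.276,57.276) -> (68.589,68.589) [heading=45, draw]
  PD: pen down
  FD 11: (68.589,68.589) -> (76.368,76.368) [heading=45, draw]
]
RT 180: heading 45 -> 225
Final: pos=(76.368,76.368), heading=225, 8 segment(s) drawn
Waypoints (9 total):
(0, 0)
(11.314, 11.314)
(19.092, 19.092)
(30.406, 30.406)
(38.184, 38.184)
(49.497, 49.497)
(57.276, 57.276)
(68.589, 68.589)
(76.368, 76.368)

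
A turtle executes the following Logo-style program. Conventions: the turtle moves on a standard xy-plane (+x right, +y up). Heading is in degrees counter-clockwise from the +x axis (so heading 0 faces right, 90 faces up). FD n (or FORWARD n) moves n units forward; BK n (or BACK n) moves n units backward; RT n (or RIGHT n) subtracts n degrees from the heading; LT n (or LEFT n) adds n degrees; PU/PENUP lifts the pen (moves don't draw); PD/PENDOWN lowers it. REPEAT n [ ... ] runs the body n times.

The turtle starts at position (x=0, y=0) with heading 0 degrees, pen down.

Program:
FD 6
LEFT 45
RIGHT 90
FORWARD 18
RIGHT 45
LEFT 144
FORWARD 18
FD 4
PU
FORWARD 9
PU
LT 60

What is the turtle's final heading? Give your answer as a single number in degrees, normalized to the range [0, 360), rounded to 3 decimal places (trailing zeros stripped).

Executing turtle program step by step:
Start: pos=(0,0), heading=0, pen down
FD 6: (0,0) -> (6,0) [heading=0, draw]
LT 45: heading 0 -> 45
RT 90: heading 45 -> 315
FD 18: (6,0) -> (18.728,-12.728) [heading=315, draw]
RT 45: heading 315 -> 270
LT 144: heading 270 -> 54
FD 18: (18.728,-12.728) -> (29.308,1.834) [heading=54, draw]
FD 4: (29.308,1.834) -> (31.659,5.07) [heading=54, draw]
PU: pen up
FD 9: (31.659,5.07) -> (36.949,12.352) [heading=54, move]
PU: pen up
LT 60: heading 54 -> 114
Final: pos=(36.949,12.352), heading=114, 4 segment(s) drawn

Answer: 114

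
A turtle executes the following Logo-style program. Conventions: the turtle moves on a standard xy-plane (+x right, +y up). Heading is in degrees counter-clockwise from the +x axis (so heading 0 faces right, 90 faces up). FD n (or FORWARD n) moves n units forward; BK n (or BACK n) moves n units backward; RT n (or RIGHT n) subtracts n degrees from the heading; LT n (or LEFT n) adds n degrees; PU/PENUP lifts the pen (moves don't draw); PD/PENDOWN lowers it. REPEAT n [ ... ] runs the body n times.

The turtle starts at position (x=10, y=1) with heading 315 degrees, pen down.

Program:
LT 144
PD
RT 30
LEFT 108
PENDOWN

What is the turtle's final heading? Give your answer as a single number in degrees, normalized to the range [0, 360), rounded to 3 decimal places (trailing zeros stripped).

Executing turtle program step by step:
Start: pos=(10,1), heading=315, pen down
LT 144: heading 315 -> 99
PD: pen down
RT 30: heading 99 -> 69
LT 108: heading 69 -> 177
PD: pen down
Final: pos=(10,1), heading=177, 0 segment(s) drawn

Answer: 177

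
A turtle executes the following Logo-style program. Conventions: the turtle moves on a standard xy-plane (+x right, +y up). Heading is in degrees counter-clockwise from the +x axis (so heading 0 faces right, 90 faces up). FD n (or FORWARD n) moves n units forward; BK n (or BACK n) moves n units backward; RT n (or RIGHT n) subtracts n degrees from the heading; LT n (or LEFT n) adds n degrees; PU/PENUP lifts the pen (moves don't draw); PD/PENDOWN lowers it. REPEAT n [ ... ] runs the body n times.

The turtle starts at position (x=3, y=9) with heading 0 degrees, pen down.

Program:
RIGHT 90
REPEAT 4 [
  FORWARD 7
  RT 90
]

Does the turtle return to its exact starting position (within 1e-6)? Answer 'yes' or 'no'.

Executing turtle program step by step:
Start: pos=(3,9), heading=0, pen down
RT 90: heading 0 -> 270
REPEAT 4 [
  -- iteration 1/4 --
  FD 7: (3,9) -> (3,2) [heading=270, draw]
  RT 90: heading 270 -> 180
  -- iteration 2/4 --
  FD 7: (3,2) -> (-4,2) [heading=180, draw]
  RT 90: heading 180 -> 90
  -- iteration 3/4 --
  FD 7: (-4,2) -> (-4,9) [heading=90, draw]
  RT 90: heading 90 -> 0
  -- iteration 4/4 --
  FD 7: (-4,9) -> (3,9) [heading=0, draw]
  RT 90: heading 0 -> 270
]
Final: pos=(3,9), heading=270, 4 segment(s) drawn

Start position: (3, 9)
Final position: (3, 9)
Distance = 0; < 1e-6 -> CLOSED

Answer: yes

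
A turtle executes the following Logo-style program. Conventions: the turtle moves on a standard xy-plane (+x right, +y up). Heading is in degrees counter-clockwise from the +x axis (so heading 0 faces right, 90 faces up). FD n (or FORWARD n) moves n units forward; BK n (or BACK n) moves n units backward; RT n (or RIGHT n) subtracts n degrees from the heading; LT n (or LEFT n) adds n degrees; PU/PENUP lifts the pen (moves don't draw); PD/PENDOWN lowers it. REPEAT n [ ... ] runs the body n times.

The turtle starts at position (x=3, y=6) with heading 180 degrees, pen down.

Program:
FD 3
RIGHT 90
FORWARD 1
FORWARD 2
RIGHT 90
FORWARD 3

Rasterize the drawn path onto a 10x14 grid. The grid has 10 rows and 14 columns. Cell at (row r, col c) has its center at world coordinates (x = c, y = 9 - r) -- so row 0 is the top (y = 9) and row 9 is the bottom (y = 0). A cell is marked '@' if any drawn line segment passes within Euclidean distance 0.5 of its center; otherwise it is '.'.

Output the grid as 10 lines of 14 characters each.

Segment 0: (3,6) -> (0,6)
Segment 1: (0,6) -> (0,7)
Segment 2: (0,7) -> (0,9)
Segment 3: (0,9) -> (3,9)

Answer: @@@@..........
@.............
@.............
@@@@..........
..............
..............
..............
..............
..............
..............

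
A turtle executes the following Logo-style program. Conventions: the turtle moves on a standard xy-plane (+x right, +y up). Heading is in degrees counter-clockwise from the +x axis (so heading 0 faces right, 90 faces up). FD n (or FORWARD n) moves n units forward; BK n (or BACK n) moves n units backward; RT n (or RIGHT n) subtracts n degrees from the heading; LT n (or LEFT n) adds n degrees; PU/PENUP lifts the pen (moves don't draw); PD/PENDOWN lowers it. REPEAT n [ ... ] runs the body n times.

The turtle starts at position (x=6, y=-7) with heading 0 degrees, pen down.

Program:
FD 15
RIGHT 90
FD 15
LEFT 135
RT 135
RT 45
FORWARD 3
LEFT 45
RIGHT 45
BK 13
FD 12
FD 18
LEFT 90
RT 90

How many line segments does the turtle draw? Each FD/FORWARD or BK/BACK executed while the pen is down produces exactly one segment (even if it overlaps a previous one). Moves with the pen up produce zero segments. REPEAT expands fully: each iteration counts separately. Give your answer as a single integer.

Executing turtle program step by step:
Start: pos=(6,-7), heading=0, pen down
FD 15: (6,-7) -> (21,-7) [heading=0, draw]
RT 90: heading 0 -> 270
FD 15: (21,-7) -> (21,-22) [heading=270, draw]
LT 135: heading 270 -> 45
RT 135: heading 45 -> 270
RT 45: heading 270 -> 225
FD 3: (21,-22) -> (18.879,-24.121) [heading=225, draw]
LT 45: heading 225 -> 270
RT 45: heading 270 -> 225
BK 13: (18.879,-24.121) -> (28.071,-14.929) [heading=225, draw]
FD 12: (28.071,-14.929) -> (19.586,-23.414) [heading=225, draw]
FD 18: (19.586,-23.414) -> (6.858,-36.142) [heading=225, draw]
LT 90: heading 225 -> 315
RT 90: heading 315 -> 225
Final: pos=(6.858,-36.142), heading=225, 6 segment(s) drawn
Segments drawn: 6

Answer: 6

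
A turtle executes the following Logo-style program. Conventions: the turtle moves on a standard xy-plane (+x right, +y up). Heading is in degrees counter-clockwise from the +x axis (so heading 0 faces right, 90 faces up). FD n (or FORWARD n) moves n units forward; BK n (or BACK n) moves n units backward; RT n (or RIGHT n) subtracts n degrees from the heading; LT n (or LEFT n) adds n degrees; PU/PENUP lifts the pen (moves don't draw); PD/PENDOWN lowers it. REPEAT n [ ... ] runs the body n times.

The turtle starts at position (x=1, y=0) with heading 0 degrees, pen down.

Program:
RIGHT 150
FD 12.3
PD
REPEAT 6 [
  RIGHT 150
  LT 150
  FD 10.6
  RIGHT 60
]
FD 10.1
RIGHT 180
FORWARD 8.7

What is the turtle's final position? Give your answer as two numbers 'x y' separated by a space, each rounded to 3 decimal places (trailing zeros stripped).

Executing turtle program step by step:
Start: pos=(1,0), heading=0, pen down
RT 150: heading 0 -> 210
FD 12.3: (1,0) -> (-9.652,-6.15) [heading=210, draw]
PD: pen down
REPEAT 6 [
  -- iteration 1/6 --
  RT 150: heading 210 -> 60
  LT 150: heading 60 -> 210
  FD 10.6: (-9.652,-6.15) -> (-18.832,-11.45) [heading=210, draw]
  RT 60: heading 210 -> 150
  -- iteration 2/6 --
  RT 150: heading 150 -> 0
  LT 150: heading 0 -> 150
  FD 10.6: (-18.832,-11.45) -> (-28.012,-6.15) [heading=150, draw]
  RT 60: heading 150 -> 90
  -- iteration 3/6 --
  RT 150: heading 90 -> 300
  LT 150: heading 300 -> 90
  FD 10.6: (-28.012,-6.15) -> (-28.012,4.45) [heading=90, draw]
  RT 60: heading 90 -> 30
  -- iteration 4/6 --
  RT 150: heading 30 -> 240
  LT 150: heading 240 -> 30
  FD 10.6: (-28.012,4.45) -> (-18.832,9.75) [heading=30, draw]
  RT 60: heading 30 -> 330
  -- iteration 5/6 --
  RT 150: heading 330 -> 180
  LT 150: heading 180 -> 330
  FD 10.6: (-18.832,9.75) -> (-9.652,4.45) [heading=330, draw]
  RT 60: heading 330 -> 270
  -- iteration 6/6 --
  RT 150: heading 270 -> 120
  LT 150: heading 120 -> 270
  FD 10.6: (-9.652,4.45) -> (-9.652,-6.15) [heading=270, draw]
  RT 60: heading 270 -> 210
]
FD 10.1: (-9.652,-6.15) -> (-18.399,-11.2) [heading=210, draw]
RT 180: heading 210 -> 30
FD 8.7: (-18.399,-11.2) -> (-10.865,-6.85) [heading=30, draw]
Final: pos=(-10.865,-6.85), heading=30, 9 segment(s) drawn

Answer: -10.865 -6.85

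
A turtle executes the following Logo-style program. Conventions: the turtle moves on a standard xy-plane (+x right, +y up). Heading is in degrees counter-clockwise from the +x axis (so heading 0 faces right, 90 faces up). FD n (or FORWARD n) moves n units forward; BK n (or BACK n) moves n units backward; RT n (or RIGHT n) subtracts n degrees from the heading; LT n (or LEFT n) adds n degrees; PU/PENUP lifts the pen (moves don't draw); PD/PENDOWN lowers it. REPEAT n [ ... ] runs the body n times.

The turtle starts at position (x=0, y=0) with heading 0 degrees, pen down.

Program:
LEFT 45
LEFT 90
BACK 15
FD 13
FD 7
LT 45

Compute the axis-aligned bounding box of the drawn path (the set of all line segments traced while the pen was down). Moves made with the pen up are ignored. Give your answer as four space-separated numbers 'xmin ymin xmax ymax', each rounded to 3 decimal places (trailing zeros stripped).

Answer: -3.536 -10.607 10.607 3.536

Derivation:
Executing turtle program step by step:
Start: pos=(0,0), heading=0, pen down
LT 45: heading 0 -> 45
LT 90: heading 45 -> 135
BK 15: (0,0) -> (10.607,-10.607) [heading=135, draw]
FD 13: (10.607,-10.607) -> (1.414,-1.414) [heading=135, draw]
FD 7: (1.414,-1.414) -> (-3.536,3.536) [heading=135, draw]
LT 45: heading 135 -> 180
Final: pos=(-3.536,3.536), heading=180, 3 segment(s) drawn

Segment endpoints: x in {-3.536, 0, 1.414, 10.607}, y in {-10.607, -1.414, 0, 3.536}
xmin=-3.536, ymin=-10.607, xmax=10.607, ymax=3.536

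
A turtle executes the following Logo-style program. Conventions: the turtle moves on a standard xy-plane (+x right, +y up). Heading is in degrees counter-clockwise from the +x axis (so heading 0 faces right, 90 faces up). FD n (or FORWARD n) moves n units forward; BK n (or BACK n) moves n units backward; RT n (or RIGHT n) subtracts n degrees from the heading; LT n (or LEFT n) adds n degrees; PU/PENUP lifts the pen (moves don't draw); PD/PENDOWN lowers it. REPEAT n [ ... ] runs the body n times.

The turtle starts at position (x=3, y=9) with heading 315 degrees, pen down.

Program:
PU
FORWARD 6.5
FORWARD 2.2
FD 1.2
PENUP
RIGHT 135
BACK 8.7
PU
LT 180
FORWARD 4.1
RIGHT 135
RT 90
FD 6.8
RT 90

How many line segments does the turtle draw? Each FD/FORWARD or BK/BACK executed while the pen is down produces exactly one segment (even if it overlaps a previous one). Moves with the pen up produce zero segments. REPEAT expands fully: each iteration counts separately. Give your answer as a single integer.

Answer: 0

Derivation:
Executing turtle program step by step:
Start: pos=(3,9), heading=315, pen down
PU: pen up
FD 6.5: (3,9) -> (7.596,4.404) [heading=315, move]
FD 2.2: (7.596,4.404) -> (9.152,2.848) [heading=315, move]
FD 1.2: (9.152,2.848) -> (10,2) [heading=315, move]
PU: pen up
RT 135: heading 315 -> 180
BK 8.7: (10,2) -> (18.7,2) [heading=180, move]
PU: pen up
LT 180: heading 180 -> 0
FD 4.1: (18.7,2) -> (22.8,2) [heading=0, move]
RT 135: heading 0 -> 225
RT 90: heading 225 -> 135
FD 6.8: (22.8,2) -> (17.992,6.808) [heading=135, move]
RT 90: heading 135 -> 45
Final: pos=(17.992,6.808), heading=45, 0 segment(s) drawn
Segments drawn: 0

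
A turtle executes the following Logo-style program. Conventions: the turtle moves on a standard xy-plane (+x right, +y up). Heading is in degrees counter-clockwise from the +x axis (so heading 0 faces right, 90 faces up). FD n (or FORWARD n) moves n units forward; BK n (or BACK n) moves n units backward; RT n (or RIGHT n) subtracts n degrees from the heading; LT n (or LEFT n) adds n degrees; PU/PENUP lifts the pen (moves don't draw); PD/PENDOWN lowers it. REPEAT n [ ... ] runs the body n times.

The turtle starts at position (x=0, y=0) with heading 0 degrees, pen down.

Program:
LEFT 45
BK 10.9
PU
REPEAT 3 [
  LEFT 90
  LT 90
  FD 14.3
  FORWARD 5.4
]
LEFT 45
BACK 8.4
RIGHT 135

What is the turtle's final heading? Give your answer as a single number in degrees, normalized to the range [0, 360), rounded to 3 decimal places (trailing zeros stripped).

Answer: 135

Derivation:
Executing turtle program step by step:
Start: pos=(0,0), heading=0, pen down
LT 45: heading 0 -> 45
BK 10.9: (0,0) -> (-7.707,-7.707) [heading=45, draw]
PU: pen up
REPEAT 3 [
  -- iteration 1/3 --
  LT 90: heading 45 -> 135
  LT 90: heading 135 -> 225
  FD 14.3: (-7.707,-7.707) -> (-17.819,-17.819) [heading=225, move]
  FD 5.4: (-17.819,-17.819) -> (-21.637,-21.637) [heading=225, move]
  -- iteration 2/3 --
  LT 90: heading 225 -> 315
  LT 90: heading 315 -> 45
  FD 14.3: (-21.637,-21.637) -> (-11.526,-11.526) [heading=45, move]
  FD 5.4: (-11.526,-11.526) -> (-7.707,-7.707) [heading=45, move]
  -- iteration 3/3 --
  LT 90: heading 45 -> 135
  LT 90: heading 135 -> 225
  FD 14.3: (-7.707,-7.707) -> (-17.819,-17.819) [heading=225, move]
  FD 5.4: (-17.819,-17.819) -> (-21.637,-21.637) [heading=225, move]
]
LT 45: heading 225 -> 270
BK 8.4: (-21.637,-21.637) -> (-21.637,-13.237) [heading=270, move]
RT 135: heading 270 -> 135
Final: pos=(-21.637,-13.237), heading=135, 1 segment(s) drawn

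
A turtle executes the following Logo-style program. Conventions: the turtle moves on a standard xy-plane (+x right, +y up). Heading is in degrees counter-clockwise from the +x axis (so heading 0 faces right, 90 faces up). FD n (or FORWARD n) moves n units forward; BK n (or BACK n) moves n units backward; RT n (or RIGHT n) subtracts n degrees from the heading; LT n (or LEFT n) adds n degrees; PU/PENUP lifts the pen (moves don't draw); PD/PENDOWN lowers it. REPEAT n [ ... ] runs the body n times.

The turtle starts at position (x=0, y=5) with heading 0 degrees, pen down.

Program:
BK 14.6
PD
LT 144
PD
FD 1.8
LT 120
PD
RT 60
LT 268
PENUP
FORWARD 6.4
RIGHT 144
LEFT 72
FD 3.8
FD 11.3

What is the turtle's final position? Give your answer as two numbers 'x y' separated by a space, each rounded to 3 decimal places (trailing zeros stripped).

Answer: -6.886 21.698

Derivation:
Executing turtle program step by step:
Start: pos=(0,5), heading=0, pen down
BK 14.6: (0,5) -> (-14.6,5) [heading=0, draw]
PD: pen down
LT 144: heading 0 -> 144
PD: pen down
FD 1.8: (-14.6,5) -> (-16.056,6.058) [heading=144, draw]
LT 120: heading 144 -> 264
PD: pen down
RT 60: heading 264 -> 204
LT 268: heading 204 -> 112
PU: pen up
FD 6.4: (-16.056,6.058) -> (-18.454,11.992) [heading=112, move]
RT 144: heading 112 -> 328
LT 72: heading 328 -> 40
FD 3.8: (-18.454,11.992) -> (-15.543,14.435) [heading=40, move]
FD 11.3: (-15.543,14.435) -> (-6.886,21.698) [heading=40, move]
Final: pos=(-6.886,21.698), heading=40, 2 segment(s) drawn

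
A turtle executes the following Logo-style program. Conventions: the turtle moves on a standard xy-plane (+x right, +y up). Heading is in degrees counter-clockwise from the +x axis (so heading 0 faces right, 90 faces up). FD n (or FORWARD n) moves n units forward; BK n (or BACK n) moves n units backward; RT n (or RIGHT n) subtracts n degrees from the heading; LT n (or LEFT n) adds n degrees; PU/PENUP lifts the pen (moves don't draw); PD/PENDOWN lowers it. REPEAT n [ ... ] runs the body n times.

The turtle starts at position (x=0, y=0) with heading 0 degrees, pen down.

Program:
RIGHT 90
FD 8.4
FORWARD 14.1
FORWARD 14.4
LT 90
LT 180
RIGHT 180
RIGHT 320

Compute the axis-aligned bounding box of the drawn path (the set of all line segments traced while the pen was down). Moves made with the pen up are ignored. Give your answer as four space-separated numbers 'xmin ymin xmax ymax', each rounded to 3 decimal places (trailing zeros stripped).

Answer: 0 -36.9 0 0

Derivation:
Executing turtle program step by step:
Start: pos=(0,0), heading=0, pen down
RT 90: heading 0 -> 270
FD 8.4: (0,0) -> (0,-8.4) [heading=270, draw]
FD 14.1: (0,-8.4) -> (0,-22.5) [heading=270, draw]
FD 14.4: (0,-22.5) -> (0,-36.9) [heading=270, draw]
LT 90: heading 270 -> 0
LT 180: heading 0 -> 180
RT 180: heading 180 -> 0
RT 320: heading 0 -> 40
Final: pos=(0,-36.9), heading=40, 3 segment(s) drawn

Segment endpoints: x in {0, 0, 0, 0}, y in {-36.9, -22.5, -8.4, 0}
xmin=0, ymin=-36.9, xmax=0, ymax=0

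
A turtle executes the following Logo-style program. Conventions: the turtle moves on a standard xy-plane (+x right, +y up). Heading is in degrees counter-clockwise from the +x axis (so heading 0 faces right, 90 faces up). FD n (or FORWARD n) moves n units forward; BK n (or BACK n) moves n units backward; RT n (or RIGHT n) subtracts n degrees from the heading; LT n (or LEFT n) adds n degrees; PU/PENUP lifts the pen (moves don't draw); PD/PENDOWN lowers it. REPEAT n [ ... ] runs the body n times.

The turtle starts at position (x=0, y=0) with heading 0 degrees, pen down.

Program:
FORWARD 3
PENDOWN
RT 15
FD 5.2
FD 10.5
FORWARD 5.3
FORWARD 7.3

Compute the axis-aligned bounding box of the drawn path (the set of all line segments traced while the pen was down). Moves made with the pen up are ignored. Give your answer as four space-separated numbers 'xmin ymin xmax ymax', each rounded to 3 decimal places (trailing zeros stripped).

Answer: 0 -7.325 30.336 0

Derivation:
Executing turtle program step by step:
Start: pos=(0,0), heading=0, pen down
FD 3: (0,0) -> (3,0) [heading=0, draw]
PD: pen down
RT 15: heading 0 -> 345
FD 5.2: (3,0) -> (8.023,-1.346) [heading=345, draw]
FD 10.5: (8.023,-1.346) -> (18.165,-4.063) [heading=345, draw]
FD 5.3: (18.165,-4.063) -> (23.284,-5.435) [heading=345, draw]
FD 7.3: (23.284,-5.435) -> (30.336,-7.325) [heading=345, draw]
Final: pos=(30.336,-7.325), heading=345, 5 segment(s) drawn

Segment endpoints: x in {0, 3, 8.023, 18.165, 23.284, 30.336}, y in {-7.325, -5.435, -4.063, -1.346, 0}
xmin=0, ymin=-7.325, xmax=30.336, ymax=0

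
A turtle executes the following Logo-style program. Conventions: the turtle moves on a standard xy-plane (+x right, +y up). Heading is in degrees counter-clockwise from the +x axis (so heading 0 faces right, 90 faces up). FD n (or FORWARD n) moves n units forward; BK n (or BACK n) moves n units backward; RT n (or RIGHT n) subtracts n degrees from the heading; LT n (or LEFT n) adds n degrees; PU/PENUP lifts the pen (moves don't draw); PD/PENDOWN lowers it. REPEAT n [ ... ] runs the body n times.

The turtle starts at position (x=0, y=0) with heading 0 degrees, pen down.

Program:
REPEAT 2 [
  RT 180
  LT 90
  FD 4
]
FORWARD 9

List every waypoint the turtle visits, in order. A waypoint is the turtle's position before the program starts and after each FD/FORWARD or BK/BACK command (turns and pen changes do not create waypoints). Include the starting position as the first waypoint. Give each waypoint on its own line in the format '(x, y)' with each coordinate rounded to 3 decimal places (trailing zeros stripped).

Executing turtle program step by step:
Start: pos=(0,0), heading=0, pen down
REPEAT 2 [
  -- iteration 1/2 --
  RT 180: heading 0 -> 180
  LT 90: heading 180 -> 270
  FD 4: (0,0) -> (0,-4) [heading=270, draw]
  -- iteration 2/2 --
  RT 180: heading 270 -> 90
  LT 90: heading 90 -> 180
  FD 4: (0,-4) -> (-4,-4) [heading=180, draw]
]
FD 9: (-4,-4) -> (-13,-4) [heading=180, draw]
Final: pos=(-13,-4), heading=180, 3 segment(s) drawn
Waypoints (4 total):
(0, 0)
(0, -4)
(-4, -4)
(-13, -4)

Answer: (0, 0)
(0, -4)
(-4, -4)
(-13, -4)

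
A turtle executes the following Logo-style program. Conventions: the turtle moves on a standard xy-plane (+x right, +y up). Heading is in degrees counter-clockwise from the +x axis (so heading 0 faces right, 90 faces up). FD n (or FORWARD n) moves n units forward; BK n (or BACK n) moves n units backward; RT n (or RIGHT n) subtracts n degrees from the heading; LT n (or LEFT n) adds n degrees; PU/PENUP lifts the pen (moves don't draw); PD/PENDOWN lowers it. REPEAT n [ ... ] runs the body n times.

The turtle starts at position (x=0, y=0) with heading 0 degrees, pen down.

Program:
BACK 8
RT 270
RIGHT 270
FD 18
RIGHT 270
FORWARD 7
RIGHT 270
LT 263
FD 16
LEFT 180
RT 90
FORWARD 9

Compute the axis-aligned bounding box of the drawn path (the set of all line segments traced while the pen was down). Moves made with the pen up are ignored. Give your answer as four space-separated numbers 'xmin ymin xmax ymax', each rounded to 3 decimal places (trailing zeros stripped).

Executing turtle program step by step:
Start: pos=(0,0), heading=0, pen down
BK 8: (0,0) -> (-8,0) [heading=0, draw]
RT 270: heading 0 -> 90
RT 270: heading 90 -> 180
FD 18: (-8,0) -> (-26,0) [heading=180, draw]
RT 270: heading 180 -> 270
FD 7: (-26,0) -> (-26,-7) [heading=270, draw]
RT 270: heading 270 -> 0
LT 263: heading 0 -> 263
FD 16: (-26,-7) -> (-27.95,-22.881) [heading=263, draw]
LT 180: heading 263 -> 83
RT 90: heading 83 -> 353
FD 9: (-27.95,-22.881) -> (-19.017,-23.978) [heading=353, draw]
Final: pos=(-19.017,-23.978), heading=353, 5 segment(s) drawn

Segment endpoints: x in {-27.95, -26, -26, -19.017, -8, 0}, y in {-23.978, -22.881, -7, 0, 0}
xmin=-27.95, ymin=-23.978, xmax=0, ymax=0

Answer: -27.95 -23.978 0 0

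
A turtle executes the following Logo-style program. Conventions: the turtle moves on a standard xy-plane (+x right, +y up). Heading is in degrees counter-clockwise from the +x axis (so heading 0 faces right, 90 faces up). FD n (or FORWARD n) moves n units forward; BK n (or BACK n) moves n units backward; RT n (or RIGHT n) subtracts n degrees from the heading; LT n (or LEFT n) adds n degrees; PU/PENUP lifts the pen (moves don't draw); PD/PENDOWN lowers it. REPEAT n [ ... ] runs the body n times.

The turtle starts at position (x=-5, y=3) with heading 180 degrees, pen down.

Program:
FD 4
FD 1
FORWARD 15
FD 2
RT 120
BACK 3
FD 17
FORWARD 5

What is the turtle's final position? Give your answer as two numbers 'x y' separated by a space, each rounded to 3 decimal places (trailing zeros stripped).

Answer: -17.5 19.454

Derivation:
Executing turtle program step by step:
Start: pos=(-5,3), heading=180, pen down
FD 4: (-5,3) -> (-9,3) [heading=180, draw]
FD 1: (-9,3) -> (-10,3) [heading=180, draw]
FD 15: (-10,3) -> (-25,3) [heading=180, draw]
FD 2: (-25,3) -> (-27,3) [heading=180, draw]
RT 120: heading 180 -> 60
BK 3: (-27,3) -> (-28.5,0.402) [heading=60, draw]
FD 17: (-28.5,0.402) -> (-20,15.124) [heading=60, draw]
FD 5: (-20,15.124) -> (-17.5,19.454) [heading=60, draw]
Final: pos=(-17.5,19.454), heading=60, 7 segment(s) drawn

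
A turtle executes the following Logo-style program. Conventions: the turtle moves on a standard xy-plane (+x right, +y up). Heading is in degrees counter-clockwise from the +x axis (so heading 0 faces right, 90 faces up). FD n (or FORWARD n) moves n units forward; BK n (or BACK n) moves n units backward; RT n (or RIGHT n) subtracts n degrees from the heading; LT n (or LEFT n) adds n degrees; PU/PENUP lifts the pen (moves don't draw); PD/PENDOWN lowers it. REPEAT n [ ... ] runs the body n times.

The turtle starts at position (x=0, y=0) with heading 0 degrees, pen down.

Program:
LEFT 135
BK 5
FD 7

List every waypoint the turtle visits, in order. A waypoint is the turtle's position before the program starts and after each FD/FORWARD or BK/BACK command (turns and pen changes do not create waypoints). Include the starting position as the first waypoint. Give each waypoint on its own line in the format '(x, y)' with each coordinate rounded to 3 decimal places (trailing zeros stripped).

Answer: (0, 0)
(3.536, -3.536)
(-1.414, 1.414)

Derivation:
Executing turtle program step by step:
Start: pos=(0,0), heading=0, pen down
LT 135: heading 0 -> 135
BK 5: (0,0) -> (3.536,-3.536) [heading=135, draw]
FD 7: (3.536,-3.536) -> (-1.414,1.414) [heading=135, draw]
Final: pos=(-1.414,1.414), heading=135, 2 segment(s) drawn
Waypoints (3 total):
(0, 0)
(3.536, -3.536)
(-1.414, 1.414)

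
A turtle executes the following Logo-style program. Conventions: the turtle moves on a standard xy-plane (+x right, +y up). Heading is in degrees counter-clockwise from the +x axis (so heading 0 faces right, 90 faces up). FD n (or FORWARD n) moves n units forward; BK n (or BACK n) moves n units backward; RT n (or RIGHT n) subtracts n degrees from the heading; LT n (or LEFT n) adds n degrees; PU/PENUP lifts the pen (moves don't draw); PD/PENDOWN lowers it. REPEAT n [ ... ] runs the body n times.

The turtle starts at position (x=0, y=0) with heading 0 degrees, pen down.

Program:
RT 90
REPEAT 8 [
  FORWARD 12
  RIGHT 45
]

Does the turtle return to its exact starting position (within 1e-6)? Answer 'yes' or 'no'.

Executing turtle program step by step:
Start: pos=(0,0), heading=0, pen down
RT 90: heading 0 -> 270
REPEAT 8 [
  -- iteration 1/8 --
  FD 12: (0,0) -> (0,-12) [heading=270, draw]
  RT 45: heading 270 -> 225
  -- iteration 2/8 --
  FD 12: (0,-12) -> (-8.485,-20.485) [heading=225, draw]
  RT 45: heading 225 -> 180
  -- iteration 3/8 --
  FD 12: (-8.485,-20.485) -> (-20.485,-20.485) [heading=180, draw]
  RT 45: heading 180 -> 135
  -- iteration 4/8 --
  FD 12: (-20.485,-20.485) -> (-28.971,-12) [heading=135, draw]
  RT 45: heading 135 -> 90
  -- iteration 5/8 --
  FD 12: (-28.971,-12) -> (-28.971,0) [heading=90, draw]
  RT 45: heading 90 -> 45
  -- iteration 6/8 --
  FD 12: (-28.971,0) -> (-20.485,8.485) [heading=45, draw]
  RT 45: heading 45 -> 0
  -- iteration 7/8 --
  FD 12: (-20.485,8.485) -> (-8.485,8.485) [heading=0, draw]
  RT 45: heading 0 -> 315
  -- iteration 8/8 --
  FD 12: (-8.485,8.485) -> (0,0) [heading=315, draw]
  RT 45: heading 315 -> 270
]
Final: pos=(0,0), heading=270, 8 segment(s) drawn

Start position: (0, 0)
Final position: (0, 0)
Distance = 0; < 1e-6 -> CLOSED

Answer: yes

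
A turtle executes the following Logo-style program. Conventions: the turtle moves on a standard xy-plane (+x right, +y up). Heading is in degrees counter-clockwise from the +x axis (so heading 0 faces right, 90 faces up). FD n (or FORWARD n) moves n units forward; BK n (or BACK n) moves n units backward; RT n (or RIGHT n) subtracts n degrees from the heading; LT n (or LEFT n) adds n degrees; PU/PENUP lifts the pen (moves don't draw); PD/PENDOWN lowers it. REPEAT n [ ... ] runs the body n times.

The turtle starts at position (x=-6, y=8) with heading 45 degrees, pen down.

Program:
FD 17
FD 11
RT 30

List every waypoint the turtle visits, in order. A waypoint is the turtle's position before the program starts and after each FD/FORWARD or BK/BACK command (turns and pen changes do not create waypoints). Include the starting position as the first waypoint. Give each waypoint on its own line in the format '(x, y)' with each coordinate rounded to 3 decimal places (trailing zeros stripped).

Executing turtle program step by step:
Start: pos=(-6,8), heading=45, pen down
FD 17: (-6,8) -> (6.021,20.021) [heading=45, draw]
FD 11: (6.021,20.021) -> (13.799,27.799) [heading=45, draw]
RT 30: heading 45 -> 15
Final: pos=(13.799,27.799), heading=15, 2 segment(s) drawn
Waypoints (3 total):
(-6, 8)
(6.021, 20.021)
(13.799, 27.799)

Answer: (-6, 8)
(6.021, 20.021)
(13.799, 27.799)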